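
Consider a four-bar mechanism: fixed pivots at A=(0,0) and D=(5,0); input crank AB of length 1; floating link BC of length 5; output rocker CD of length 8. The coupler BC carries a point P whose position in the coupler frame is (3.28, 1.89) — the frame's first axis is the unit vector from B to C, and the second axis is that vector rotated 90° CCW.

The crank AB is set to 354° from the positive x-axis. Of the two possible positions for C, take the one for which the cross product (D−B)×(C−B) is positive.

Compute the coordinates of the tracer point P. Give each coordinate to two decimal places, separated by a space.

A=(0,0), D=(5.00,0)
B = A + 1.00·(cos354°, sin354°) = (0.9945, -0.1045)
|BD| = 4.0068
circle(B,5.00) ∩ circle(D,8.00): a=-2.8633, h=4.0990
  candidates: C₊=(-1.9747,3.9184) cross=16.424; C₋=(-1.7608,-4.2768) cross=-16.424
  mode + wants cross > 0 → take C=(-1.9747,3.9184) (cross=16.424)
ex = (C−B)/|BC| = (-0.5938,0.8046); ey = (-0.8046,-0.5938)
P = B + 3.28·ex + 1.89·ey = (-2.4739,1.4121)

-2.47 1.41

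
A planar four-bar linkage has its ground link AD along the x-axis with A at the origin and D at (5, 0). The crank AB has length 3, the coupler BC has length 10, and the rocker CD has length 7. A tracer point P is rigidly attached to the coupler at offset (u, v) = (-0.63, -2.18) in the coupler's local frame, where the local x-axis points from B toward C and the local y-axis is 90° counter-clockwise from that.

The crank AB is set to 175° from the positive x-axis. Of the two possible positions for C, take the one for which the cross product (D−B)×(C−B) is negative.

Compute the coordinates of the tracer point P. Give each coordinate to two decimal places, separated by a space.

A=(0,0), D=(5.00,0)
B = A + 3.00·(cos175°, sin175°) = (-2.9886, 0.2615)
|BD| = 7.9929
circle(B,10.00) ∩ circle(D,7.00): a=7.1868, h=6.9534
  candidates: C₊=(4.4218,6.9761) cross=55.578; C₋=(3.9669,-6.9233) cross=-55.578
  mode - wants cross < 0 → take C=(3.9669,-6.9233) (cross=-55.578)
ex = (C−B)/|BC| = (0.6955,-0.7185); ey = (0.7185,0.6955)
P = B + -0.63·ex + -2.18·ey = (-4.9931,-0.8022)

-4.99 -0.80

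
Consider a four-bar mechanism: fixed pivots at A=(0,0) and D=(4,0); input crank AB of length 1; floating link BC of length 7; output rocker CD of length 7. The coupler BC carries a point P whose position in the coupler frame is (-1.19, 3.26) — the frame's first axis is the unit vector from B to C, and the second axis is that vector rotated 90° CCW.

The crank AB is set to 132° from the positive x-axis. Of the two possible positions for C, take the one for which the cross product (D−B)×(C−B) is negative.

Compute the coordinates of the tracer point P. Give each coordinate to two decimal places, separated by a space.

A=(0,0), D=(4.00,0)
B = A + 1.00·(cos132°, sin132°) = (-0.6691, 0.7431)
|BD| = 4.7279
circle(B,7.00) ∩ circle(D,7.00): a=2.3640, h=6.5888
  candidates: C₊=(2.7011,6.8784) cross=31.151; C₋=(0.6298,-6.1353) cross=-31.151
  mode - wants cross < 0 → take C=(0.6298,-6.1353) (cross=-31.151)
ex = (C−B)/|BC| = (0.1856,-0.9826); ey = (0.9826,0.1856)
P = B + -1.19·ex + 3.26·ey = (2.3134,2.5174)

2.31 2.52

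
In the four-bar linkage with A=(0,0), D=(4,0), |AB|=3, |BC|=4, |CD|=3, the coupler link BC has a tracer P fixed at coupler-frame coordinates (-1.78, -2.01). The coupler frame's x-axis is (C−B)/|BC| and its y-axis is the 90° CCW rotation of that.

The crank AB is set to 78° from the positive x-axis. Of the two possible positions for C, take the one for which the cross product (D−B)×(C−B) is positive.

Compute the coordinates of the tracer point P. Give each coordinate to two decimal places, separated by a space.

A=(0,0), D=(4.00,0)
B = A + 3.00·(cos78°, sin78°) = (0.6237, 2.9344)
|BD| = 4.4733
circle(B,4.00) ∩ circle(D,3.00): a=3.0191, h=2.6240
  candidates: C₊=(4.6237,2.9344) cross=11.738; C₋=(1.1811,-1.0265) cross=-11.738
  mode + wants cross > 0 → take C=(4.6237,2.9344) (cross=11.738)
ex = (C−B)/|BC| = (1.0000,0.0000); ey = (-0.0000,1.0000)
P = B + -1.78·ex + -2.01·ey = (-1.1563,0.9244)

-1.16 0.92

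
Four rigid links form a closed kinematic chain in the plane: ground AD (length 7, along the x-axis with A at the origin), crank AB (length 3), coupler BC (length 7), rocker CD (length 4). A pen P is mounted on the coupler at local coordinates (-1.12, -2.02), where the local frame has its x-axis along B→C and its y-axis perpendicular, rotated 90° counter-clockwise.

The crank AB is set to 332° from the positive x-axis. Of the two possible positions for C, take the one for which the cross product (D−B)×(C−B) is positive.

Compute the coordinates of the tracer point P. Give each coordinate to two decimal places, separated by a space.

3.50 -3.56

A=(0,0), D=(7.00,0)
B = A + 3.00·(cos332°, sin332°) = (2.6488, -1.4084)
|BD| = 4.5734
circle(B,7.00) ∩ circle(D,4.00): a=5.8945, h=3.7755
  candidates: C₊=(7.0942,3.9989) cross=17.267; C₋=(9.4196,-3.1852) cross=-17.267
  mode + wants cross > 0 → take C=(7.0942,3.9989) (cross=17.267)
ex = (C−B)/|BC| = (0.6350,0.7725); ey = (-0.7725,0.6350)
P = B + -1.12·ex + -2.02·ey = (3.4980,-3.5564)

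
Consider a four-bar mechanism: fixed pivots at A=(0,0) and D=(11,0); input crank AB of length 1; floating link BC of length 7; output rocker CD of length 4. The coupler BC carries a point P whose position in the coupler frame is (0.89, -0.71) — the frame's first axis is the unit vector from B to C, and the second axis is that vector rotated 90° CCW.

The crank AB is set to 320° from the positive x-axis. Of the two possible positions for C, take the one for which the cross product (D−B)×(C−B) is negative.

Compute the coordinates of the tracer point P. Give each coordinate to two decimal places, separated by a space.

A=(0,0), D=(11.00,0)
B = A + 1.00·(cos320°, sin320°) = (0.7660, -0.6428)
|BD| = 10.2541
circle(B,7.00) ∩ circle(D,4.00): a=6.7362, h=1.9037
  candidates: C₊=(7.3696,1.6794) cross=19.521; C₋=(7.6083,-2.1205) cross=-19.521
  mode - wants cross < 0 → take C=(7.6083,-2.1205) (cross=-19.521)
ex = (C−B)/|BC| = (0.9775,-0.2111); ey = (0.2111,0.9775)
P = B + 0.89·ex + -0.71·ey = (1.4861,-1.5247)

1.49 -1.52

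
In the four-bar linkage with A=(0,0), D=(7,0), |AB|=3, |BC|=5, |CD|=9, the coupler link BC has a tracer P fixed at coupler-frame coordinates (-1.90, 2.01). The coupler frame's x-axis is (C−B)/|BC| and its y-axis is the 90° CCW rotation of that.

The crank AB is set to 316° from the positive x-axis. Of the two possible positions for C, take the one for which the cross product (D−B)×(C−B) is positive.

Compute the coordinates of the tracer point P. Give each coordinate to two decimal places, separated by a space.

A=(0,0), D=(7.00,0)
B = A + 3.00·(cos316°, sin316°) = (2.1580, -2.0840)
|BD| = 5.2714
circle(B,5.00) ∩ circle(D,9.00): a=-2.6760, h=4.2236
  candidates: C₊=(-1.9697,0.7377) cross=22.265; C₋=(1.3698,-7.0215) cross=-22.265
  mode + wants cross > 0 → take C=(-1.9697,0.7377) (cross=22.265)
ex = (C−B)/|BC| = (-0.8255,0.5643); ey = (-0.5643,-0.8255)
P = B + -1.90·ex + 2.01·ey = (2.5922,-4.8156)

2.59 -4.82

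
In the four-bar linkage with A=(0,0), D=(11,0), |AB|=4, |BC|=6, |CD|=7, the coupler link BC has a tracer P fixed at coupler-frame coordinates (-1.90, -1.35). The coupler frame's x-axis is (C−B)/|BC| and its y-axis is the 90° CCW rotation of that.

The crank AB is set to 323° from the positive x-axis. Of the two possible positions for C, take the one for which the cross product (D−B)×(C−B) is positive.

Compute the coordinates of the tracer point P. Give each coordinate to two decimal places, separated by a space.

A=(0,0), D=(11.00,0)
B = A + 4.00·(cos323°, sin323°) = (3.1945, -2.4073)
|BD| = 8.1682
circle(B,6.00) ∩ circle(D,7.00): a=3.2884, h=5.0186
  candidates: C₊=(4.8578,3.3576) cross=40.993; C₋=(7.8159,-6.2339) cross=-40.993
  mode + wants cross > 0 → take C=(4.8578,3.3576) (cross=40.993)
ex = (C−B)/|BC| = (0.2772,0.9608); ey = (-0.9608,0.2772)
P = B + -1.90·ex + -1.35·ey = (3.9649,-4.6070)

3.96 -4.61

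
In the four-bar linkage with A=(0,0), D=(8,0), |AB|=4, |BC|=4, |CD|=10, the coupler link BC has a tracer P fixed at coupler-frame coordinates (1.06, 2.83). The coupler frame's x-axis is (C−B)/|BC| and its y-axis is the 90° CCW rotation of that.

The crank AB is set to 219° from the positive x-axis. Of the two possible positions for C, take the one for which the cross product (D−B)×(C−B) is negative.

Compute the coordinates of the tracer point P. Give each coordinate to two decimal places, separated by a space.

A=(0,0), D=(8.00,0)
B = A + 4.00·(cos219°, sin219°) = (-3.1086, -2.5173)
|BD| = 11.3902
circle(B,4.00) ∩ circle(D,10.00): a=2.0077, h=3.4596
  candidates: C₊=(-1.9151,1.3005) cross=39.406; C₋=(-0.3859,-5.4476) cross=-39.406
  mode - wants cross < 0 → take C=(-0.3859,-5.4476) (cross=-39.406)
ex = (C−B)/|BC| = (0.6807,-0.7326); ey = (0.7326,0.6807)
P = B + 1.06·ex + 2.83·ey = (-0.3138,-1.3675)

-0.31 -1.37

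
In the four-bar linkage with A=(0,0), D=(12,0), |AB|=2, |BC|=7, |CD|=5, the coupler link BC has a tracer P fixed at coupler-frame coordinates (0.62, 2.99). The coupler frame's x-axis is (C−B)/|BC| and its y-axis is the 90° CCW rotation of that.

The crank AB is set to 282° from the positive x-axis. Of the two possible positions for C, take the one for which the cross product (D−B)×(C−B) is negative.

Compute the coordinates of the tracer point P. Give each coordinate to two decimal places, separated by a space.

A=(0,0), D=(12.00,0)
B = A + 2.00·(cos282°, sin282°) = (0.4158, -1.9563)
|BD| = 11.7482
circle(B,7.00) ∩ circle(D,5.00): a=6.8955, h=1.2048
  candidates: C₊=(7.0145,0.3799) cross=14.155; C₋=(7.4157,-1.9961) cross=-14.155
  mode - wants cross < 0 → take C=(7.4157,-1.9961) (cross=-14.155)
ex = (C−B)/|BC| = (1.0000,-0.0057); ey = (0.0057,1.0000)
P = B + 0.62·ex + 2.99·ey = (1.0528,1.0301)

1.05 1.03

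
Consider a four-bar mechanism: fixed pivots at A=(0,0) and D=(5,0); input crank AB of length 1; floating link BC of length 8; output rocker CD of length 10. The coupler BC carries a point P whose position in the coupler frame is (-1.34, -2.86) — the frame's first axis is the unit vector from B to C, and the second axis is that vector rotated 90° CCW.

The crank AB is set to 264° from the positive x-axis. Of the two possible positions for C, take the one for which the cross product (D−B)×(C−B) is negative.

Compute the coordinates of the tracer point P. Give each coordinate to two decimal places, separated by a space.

A=(0,0), D=(5.00,0)
B = A + 1.00·(cos264°, sin264°) = (-0.1045, -0.9945)
|BD| = 5.2005
circle(B,8.00) ∩ circle(D,10.00): a=-0.8609, h=7.9535
  candidates: C₊=(-2.4706,6.6476) cross=41.362; C₋=(0.5714,-8.9659) cross=-41.362
  mode - wants cross < 0 → take C=(0.5714,-8.9659) (cross=-41.362)
ex = (C−B)/|BC| = (0.0845,-0.9964); ey = (0.9964,0.0845)
P = B + -1.34·ex + -2.86·ey = (-3.0675,0.0990)

-3.07 0.10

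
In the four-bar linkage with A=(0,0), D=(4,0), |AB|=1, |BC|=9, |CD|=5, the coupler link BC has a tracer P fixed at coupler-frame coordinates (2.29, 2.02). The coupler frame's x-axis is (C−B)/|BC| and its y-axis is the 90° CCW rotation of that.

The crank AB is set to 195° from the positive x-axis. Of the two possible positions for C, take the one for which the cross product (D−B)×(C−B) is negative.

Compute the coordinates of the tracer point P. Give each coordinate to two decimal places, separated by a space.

A=(0,0), D=(4.00,0)
B = A + 1.00·(cos195°, sin195°) = (-0.9659, -0.2588)
|BD| = 4.9727
circle(B,9.00) ∩ circle(D,5.00): a=8.1171, h=3.8875
  candidates: C₊=(6.9379,4.0459) cross=19.331; C₋=(7.3425,-3.7185) cross=-19.331
  mode - wants cross < 0 → take C=(7.3425,-3.7185) (cross=-19.331)
ex = (C−B)/|BC| = (0.9232,-0.3844); ey = (0.3844,0.9232)
P = B + 2.29·ex + 2.02·ey = (1.9246,0.7257)

1.92 0.73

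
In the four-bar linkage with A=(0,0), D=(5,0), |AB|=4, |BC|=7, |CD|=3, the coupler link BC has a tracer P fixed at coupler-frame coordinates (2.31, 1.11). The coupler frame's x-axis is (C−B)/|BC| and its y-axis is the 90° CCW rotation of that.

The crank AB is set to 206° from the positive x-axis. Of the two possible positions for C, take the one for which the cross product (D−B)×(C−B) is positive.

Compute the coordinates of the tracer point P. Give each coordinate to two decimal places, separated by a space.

-2.12 0.34

A=(0,0), D=(5.00,0)
B = A + 4.00·(cos206°, sin206°) = (-3.5952, -1.7535)
|BD| = 8.7722
circle(B,7.00) ∩ circle(D,3.00): a=6.6660, h=2.1364
  candidates: C₊=(2.5093,1.6722) cross=18.741; C₋=(3.3634,-2.5142) cross=-18.741
  mode + wants cross > 0 → take C=(2.5093,1.6722) (cross=18.741)
ex = (C−B)/|BC| = (0.8721,0.4894); ey = (-0.4894,0.8721)
P = B + 2.31·ex + 1.11·ey = (-2.1239,0.3450)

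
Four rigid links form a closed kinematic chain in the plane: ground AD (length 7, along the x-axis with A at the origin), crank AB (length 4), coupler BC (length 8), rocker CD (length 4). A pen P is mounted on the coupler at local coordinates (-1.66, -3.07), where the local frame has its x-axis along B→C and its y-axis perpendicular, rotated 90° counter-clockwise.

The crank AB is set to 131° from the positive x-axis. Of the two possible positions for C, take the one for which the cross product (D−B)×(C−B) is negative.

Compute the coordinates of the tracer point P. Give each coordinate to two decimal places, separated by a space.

-5.85 1.70

A=(0,0), D=(7.00,0)
B = A + 4.00·(cos131°, sin131°) = (-2.6242, 3.0188)
|BD| = 10.0866
circle(B,8.00) ∩ circle(D,4.00): a=7.4227, h=2.9839
  candidates: C₊=(5.3513,3.6444) cross=30.097; C₋=(3.5652,-2.0498) cross=-30.097
  mode - wants cross < 0 → take C=(3.5652,-2.0498) (cross=-30.097)
ex = (C−B)/|BC| = (0.7737,-0.6336); ey = (0.6336,0.7737)
P = B + -1.66·ex + -3.07·ey = (-5.8536,1.6954)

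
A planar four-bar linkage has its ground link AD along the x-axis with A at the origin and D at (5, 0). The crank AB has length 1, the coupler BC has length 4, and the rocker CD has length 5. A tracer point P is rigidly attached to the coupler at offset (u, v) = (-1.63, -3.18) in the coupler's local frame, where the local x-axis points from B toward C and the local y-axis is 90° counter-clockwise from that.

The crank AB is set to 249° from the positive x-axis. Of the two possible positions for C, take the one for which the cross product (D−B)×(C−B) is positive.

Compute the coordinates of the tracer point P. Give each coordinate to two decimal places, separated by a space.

A=(0,0), D=(5.00,0)
B = A + 1.00·(cos249°, sin249°) = (-0.3584, -0.9336)
|BD| = 5.4391
circle(B,4.00) ∩ circle(D,5.00): a=1.8922, h=3.5241
  candidates: C₊=(0.9009,2.8630) cross=19.168; C₋=(2.1106,-4.0806) cross=-19.168
  mode + wants cross > 0 → take C=(0.9009,2.8630) (cross=19.168)
ex = (C−B)/|BC| = (0.3148,0.9492); ey = (-0.9492,0.3148)
P = B + -1.63·ex + -3.18·ey = (2.1468,-3.4818)

2.15 -3.48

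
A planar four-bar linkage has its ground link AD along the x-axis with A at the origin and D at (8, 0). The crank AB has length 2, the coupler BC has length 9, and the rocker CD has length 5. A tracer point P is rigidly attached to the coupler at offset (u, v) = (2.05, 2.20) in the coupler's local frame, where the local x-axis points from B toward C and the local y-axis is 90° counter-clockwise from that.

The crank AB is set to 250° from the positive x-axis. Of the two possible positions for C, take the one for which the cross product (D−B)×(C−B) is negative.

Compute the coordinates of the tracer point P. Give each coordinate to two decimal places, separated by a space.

2.00 -0.52

A=(0,0), D=(8.00,0)
B = A + 2.00·(cos250°, sin250°) = (-0.6840, -1.8794)
|BD| = 8.8851
circle(B,9.00) ∩ circle(D,5.00): a=7.5939, h=4.8304
  candidates: C₊=(5.7163,4.4480) cross=42.919; C₋=(7.7598,-4.9942) cross=-42.919
  mode - wants cross < 0 → take C=(7.7598,-4.9942) (cross=-42.919)
ex = (C−B)/|BC| = (0.9382,-0.3461); ey = (0.3461,0.9382)
P = B + 2.05·ex + 2.20·ey = (2.0007,-0.5248)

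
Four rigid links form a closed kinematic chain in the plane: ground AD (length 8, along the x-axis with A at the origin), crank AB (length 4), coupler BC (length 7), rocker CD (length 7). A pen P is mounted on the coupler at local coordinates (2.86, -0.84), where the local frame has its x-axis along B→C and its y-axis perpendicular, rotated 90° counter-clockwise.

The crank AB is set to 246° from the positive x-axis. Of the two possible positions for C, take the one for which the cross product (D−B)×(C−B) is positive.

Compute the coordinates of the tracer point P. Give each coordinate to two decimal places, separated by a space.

0.40 -1.47

A=(0,0), D=(8.00,0)
B = A + 4.00·(cos246°, sin246°) = (-1.6269, -3.6542)
|BD| = 10.2971
circle(B,7.00) ∩ circle(D,7.00): a=5.1486, h=4.7426
  candidates: C₊=(1.5035,2.6068) cross=48.835; C₋=(4.8695,-6.2610) cross=-48.835
  mode + wants cross > 0 → take C=(1.5035,2.6068) (cross=48.835)
ex = (C−B)/|BC| = (0.4472,0.8944); ey = (-0.8944,0.4472)
P = B + 2.86·ex + -0.84·ey = (0.4034,-1.4718)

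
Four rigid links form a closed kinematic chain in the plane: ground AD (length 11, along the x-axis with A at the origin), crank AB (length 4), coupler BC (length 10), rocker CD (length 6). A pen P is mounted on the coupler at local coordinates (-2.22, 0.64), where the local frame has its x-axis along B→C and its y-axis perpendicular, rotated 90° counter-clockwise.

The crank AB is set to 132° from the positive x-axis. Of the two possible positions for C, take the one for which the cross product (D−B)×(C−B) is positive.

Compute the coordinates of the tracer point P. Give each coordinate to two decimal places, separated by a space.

-4.97 3.24

A=(0,0), D=(11.00,0)
B = A + 4.00·(cos132°, sin132°) = (-2.6765, 2.9726)
|BD| = 13.9958
circle(B,10.00) ∩ circle(D,6.00): a=9.2843, h=3.7150
  candidates: C₊=(7.1850,4.6310) cross=51.995; C₋=(5.6069,-2.6296) cross=-51.995
  mode + wants cross > 0 → take C=(7.1850,4.6310) (cross=51.995)
ex = (C−B)/|BC| = (0.9862,0.1658); ey = (-0.1658,0.9862)
P = B + -2.22·ex + 0.64·ey = (-4.9719,3.2356)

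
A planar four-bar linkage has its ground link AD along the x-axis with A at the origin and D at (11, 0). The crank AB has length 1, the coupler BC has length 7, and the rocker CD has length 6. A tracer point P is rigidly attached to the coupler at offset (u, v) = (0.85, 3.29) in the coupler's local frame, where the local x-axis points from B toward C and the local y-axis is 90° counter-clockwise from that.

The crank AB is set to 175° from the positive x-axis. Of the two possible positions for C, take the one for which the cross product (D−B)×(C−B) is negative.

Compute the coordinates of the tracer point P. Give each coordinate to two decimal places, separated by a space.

0.99 2.84

A=(0,0), D=(11.00,0)
B = A + 1.00·(cos175°, sin175°) = (-0.9962, 0.0872)
|BD| = 11.9965
circle(B,7.00) ∩ circle(D,6.00): a=6.5401, h=2.4955
  candidates: C₊=(5.5618,2.5350) cross=29.937; C₋=(5.5256,-2.4558) cross=-29.937
  mode - wants cross < 0 → take C=(5.5256,-2.4558) (cross=-29.937)
ex = (C−B)/|BC| = (0.9317,-0.3633); ey = (0.3633,0.9317)
P = B + 0.85·ex + 3.29·ey = (0.9909,2.8436)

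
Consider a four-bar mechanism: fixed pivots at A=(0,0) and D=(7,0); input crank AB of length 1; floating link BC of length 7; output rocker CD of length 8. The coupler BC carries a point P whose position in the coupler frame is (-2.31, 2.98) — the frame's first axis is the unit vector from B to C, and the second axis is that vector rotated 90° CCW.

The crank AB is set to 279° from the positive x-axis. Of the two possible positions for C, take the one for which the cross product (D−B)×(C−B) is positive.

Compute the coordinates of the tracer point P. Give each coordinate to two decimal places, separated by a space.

-3.23 -2.65

A=(0,0), D=(7.00,0)
B = A + 1.00·(cos279°, sin279°) = (0.1564, -0.9877)
|BD| = 6.9145
circle(B,7.00) ∩ circle(D,8.00): a=2.3726, h=6.5857
  candidates: C₊=(1.5639,5.8693) cross=45.536; C₋=(3.4454,-7.1669) cross=-45.536
  mode + wants cross > 0 → take C=(1.5639,5.8693) (cross=45.536)
ex = (C−B)/|BC| = (0.2011,0.9796); ey = (-0.9796,0.2011)
P = B + -2.31·ex + 2.98·ey = (-3.2272,-2.6513)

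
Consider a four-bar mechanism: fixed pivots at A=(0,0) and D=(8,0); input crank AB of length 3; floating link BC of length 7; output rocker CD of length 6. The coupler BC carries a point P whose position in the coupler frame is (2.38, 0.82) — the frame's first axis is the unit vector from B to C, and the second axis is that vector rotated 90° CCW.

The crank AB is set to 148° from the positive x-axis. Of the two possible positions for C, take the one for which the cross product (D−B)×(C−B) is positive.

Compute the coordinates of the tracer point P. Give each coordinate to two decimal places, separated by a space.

A=(0,0), D=(8.00,0)
B = A + 3.00·(cos148°, sin148°) = (-2.5441, 1.5898)
|BD| = 10.6633
circle(B,7.00) ∩ circle(D,6.00): a=5.9412, h=3.7016
  candidates: C₊=(3.8825,4.3642) cross=39.471; C₋=(2.7788,-2.9562) cross=-39.471
  mode + wants cross > 0 → take C=(3.8825,4.3642) (cross=39.471)
ex = (C−B)/|BC| = (0.9181,0.3964); ey = (-0.3964,0.9181)
P = B + 2.38·ex + 0.82·ey = (-0.6841,3.2859)

-0.68 3.29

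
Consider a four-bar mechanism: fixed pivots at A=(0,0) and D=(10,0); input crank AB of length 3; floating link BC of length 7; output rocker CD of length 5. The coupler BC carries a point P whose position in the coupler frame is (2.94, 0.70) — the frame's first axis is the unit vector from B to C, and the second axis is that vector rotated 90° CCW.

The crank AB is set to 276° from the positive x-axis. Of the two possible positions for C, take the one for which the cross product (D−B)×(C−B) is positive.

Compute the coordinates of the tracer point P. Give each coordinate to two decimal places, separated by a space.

1.95 -0.44

A=(0,0), D=(10.00,0)
B = A + 3.00·(cos276°, sin276°) = (0.3136, -2.9836)
|BD| = 10.1355
circle(B,7.00) ∩ circle(D,5.00): a=6.2517, h=3.1490
  candidates: C₊=(5.3613,1.8662) cross=31.917; C₋=(7.2153,-4.1527) cross=-31.917
  mode + wants cross > 0 → take C=(5.3613,1.8662) (cross=31.917)
ex = (C−B)/|BC| = (0.7211,0.6928); ey = (-0.6928,0.7211)
P = B + 2.94·ex + 0.70·ey = (1.9487,-0.4419)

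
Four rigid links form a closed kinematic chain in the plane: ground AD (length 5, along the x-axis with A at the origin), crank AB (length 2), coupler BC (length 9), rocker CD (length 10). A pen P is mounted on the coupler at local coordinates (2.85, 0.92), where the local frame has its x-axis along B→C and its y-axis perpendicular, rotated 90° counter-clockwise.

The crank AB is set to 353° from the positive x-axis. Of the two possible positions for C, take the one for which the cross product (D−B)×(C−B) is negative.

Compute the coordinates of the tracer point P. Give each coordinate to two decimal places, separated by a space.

2.61 -3.17

A=(0,0), D=(5.00,0)
B = A + 2.00·(cos353°, sin353°) = (1.9851, -0.2437)
|BD| = 3.0247
circle(B,9.00) ∩ circle(D,10.00): a=-1.6284, h=8.8515
  candidates: C₊=(-0.3513,8.4477) cross=26.773; C₋=(1.0753,-9.1976) cross=-26.773
  mode - wants cross < 0 → take C=(1.0753,-9.1976) (cross=-26.773)
ex = (C−B)/|BC| = (-0.1011,-0.9949); ey = (0.9949,-0.1011)
P = B + 2.85·ex + 0.92·ey = (2.6123,-3.1721)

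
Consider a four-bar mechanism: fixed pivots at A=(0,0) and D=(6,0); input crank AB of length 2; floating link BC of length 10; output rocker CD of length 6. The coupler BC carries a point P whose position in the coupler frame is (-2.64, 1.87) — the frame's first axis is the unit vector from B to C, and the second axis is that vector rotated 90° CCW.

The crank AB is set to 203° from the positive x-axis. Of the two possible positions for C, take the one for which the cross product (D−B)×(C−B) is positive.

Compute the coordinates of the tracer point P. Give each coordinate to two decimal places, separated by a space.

-5.05 -1.19

A=(0,0), D=(6.00,0)
B = A + 2.00·(cos203°, sin203°) = (-1.8410, -0.7815)
|BD| = 7.8799
circle(B,10.00) ∩ circle(D,6.00): a=8.0009, h=5.9988
  candidates: C₊=(5.5256,5.9812) cross=47.270; C₋=(6.7154,-5.9572) cross=-47.270
  mode + wants cross > 0 → take C=(5.5256,5.9812) (cross=47.270)
ex = (C−B)/|BC| = (0.7367,0.6763); ey = (-0.6763,0.7367)
P = B + -2.64·ex + 1.87·ey = (-5.0504,-1.1893)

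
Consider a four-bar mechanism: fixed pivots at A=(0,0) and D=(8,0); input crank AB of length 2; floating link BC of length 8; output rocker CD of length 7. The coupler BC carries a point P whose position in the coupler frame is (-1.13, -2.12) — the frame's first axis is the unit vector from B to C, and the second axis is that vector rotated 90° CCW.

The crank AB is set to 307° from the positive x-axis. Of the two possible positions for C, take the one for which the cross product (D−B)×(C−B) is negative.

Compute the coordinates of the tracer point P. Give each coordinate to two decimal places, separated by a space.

A=(0,0), D=(8.00,0)
B = A + 2.00·(cos307°, sin307°) = (1.2036, -1.5973)
|BD| = 6.9815
circle(B,8.00) ∩ circle(D,7.00): a=4.5650, h=6.5697
  candidates: C₊=(4.1445,5.8426) cross=45.866; C₋=(7.1506,-6.9483) cross=-45.866
  mode - wants cross < 0 → take C=(7.1506,-6.9483) (cross=-45.866)
ex = (C−B)/|BC| = (0.7434,-0.6689); ey = (0.6689,0.7434)
P = B + -1.13·ex + -2.12·ey = (-1.0544,-2.4174)

-1.05 -2.42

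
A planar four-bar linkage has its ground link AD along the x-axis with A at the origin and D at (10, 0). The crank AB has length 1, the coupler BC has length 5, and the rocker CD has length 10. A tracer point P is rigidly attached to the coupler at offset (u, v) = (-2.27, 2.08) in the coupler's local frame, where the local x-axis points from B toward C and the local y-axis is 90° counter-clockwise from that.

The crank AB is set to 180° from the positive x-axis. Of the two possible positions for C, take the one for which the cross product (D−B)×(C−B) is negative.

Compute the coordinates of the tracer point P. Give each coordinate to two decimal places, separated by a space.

-0.06 2.93

A=(0,0), D=(10.00,0)
B = A + 1.00·(cos180°, sin180°) = (-1.0000, 0.0000)
|BD| = 11.0000
circle(B,5.00) ∩ circle(D,10.00): a=2.0909, h=4.5418
  candidates: C₊=(1.0909,4.5418) cross=49.960; C₋=(1.0909,-4.5418) cross=-49.960
  mode - wants cross < 0 → take C=(1.0909,-4.5418) (cross=-49.960)
ex = (C−B)/|BC| = (0.4182,-0.9084); ey = (0.9084,0.4182)
P = B + -2.27·ex + 2.08·ey = (-0.0599,2.9318)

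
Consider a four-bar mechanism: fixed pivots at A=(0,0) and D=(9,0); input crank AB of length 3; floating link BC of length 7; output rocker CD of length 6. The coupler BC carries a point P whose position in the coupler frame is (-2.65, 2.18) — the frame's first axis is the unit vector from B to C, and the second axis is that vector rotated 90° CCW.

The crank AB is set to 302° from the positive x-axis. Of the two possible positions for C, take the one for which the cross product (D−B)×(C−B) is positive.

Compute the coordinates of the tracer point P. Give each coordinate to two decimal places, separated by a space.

-1.47 -4.09

A=(0,0), D=(9.00,0)
B = A + 3.00·(cos302°, sin302°) = (1.5898, -2.5441)
|BD| = 7.8348
circle(B,7.00) ∩ circle(D,6.00): a=4.7470, h=5.1445
  candidates: C₊=(4.4090,3.8630) cross=40.306; C₋=(7.7501,-5.8684) cross=-40.306
  mode + wants cross > 0 → take C=(4.4090,3.8630) (cross=40.306)
ex = (C−B)/|BC| = (0.4028,0.9153); ey = (-0.9153,0.4028)
P = B + -2.65·ex + 2.18·ey = (-1.4729,-4.0917)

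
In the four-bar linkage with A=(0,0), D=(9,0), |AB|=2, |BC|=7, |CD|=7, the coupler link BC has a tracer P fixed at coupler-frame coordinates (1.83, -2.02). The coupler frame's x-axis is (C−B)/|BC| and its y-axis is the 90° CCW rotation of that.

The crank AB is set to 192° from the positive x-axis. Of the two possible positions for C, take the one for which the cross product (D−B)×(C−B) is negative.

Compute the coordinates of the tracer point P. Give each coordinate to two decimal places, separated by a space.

-1.68 -3.13

A=(0,0), D=(9.00,0)
B = A + 2.00·(cos192°, sin192°) = (-1.9563, -0.4158)
|BD| = 10.9642
circle(B,7.00) ∩ circle(D,7.00): a=5.4821, h=4.3528
  candidates: C₊=(3.3568,4.1417) cross=47.725; C₋=(3.6869,-4.5576) cross=-47.725
  mode - wants cross < 0 → take C=(3.6869,-4.5576) (cross=-47.725)
ex = (C−B)/|BC| = (0.8062,-0.5917); ey = (0.5917,0.8062)
P = B + 1.83·ex + -2.02·ey = (-1.6762,-3.1271)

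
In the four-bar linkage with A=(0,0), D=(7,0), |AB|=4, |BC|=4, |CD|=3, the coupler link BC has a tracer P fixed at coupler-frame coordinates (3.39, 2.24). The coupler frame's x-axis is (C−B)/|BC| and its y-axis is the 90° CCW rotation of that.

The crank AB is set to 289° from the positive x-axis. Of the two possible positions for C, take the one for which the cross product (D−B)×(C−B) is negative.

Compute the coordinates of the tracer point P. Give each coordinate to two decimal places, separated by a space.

3.55 -0.40

A=(0,0), D=(7.00,0)
B = A + 4.00·(cos289°, sin289°) = (1.3023, -3.7821)
|BD| = 6.8387
circle(B,4.00) ∩ circle(D,3.00): a=3.9312, h=0.7389
  candidates: C₊=(4.1689,-0.9923) cross=5.053; C₋=(4.9862,-2.2236) cross=-5.053
  mode - wants cross < 0 → take C=(4.9862,-2.2236) (cross=-5.053)
ex = (C−B)/|BC| = (0.9210,0.3896); ey = (-0.3896,0.9210)
P = B + 3.39·ex + 2.24·ey = (3.5517,-0.3983)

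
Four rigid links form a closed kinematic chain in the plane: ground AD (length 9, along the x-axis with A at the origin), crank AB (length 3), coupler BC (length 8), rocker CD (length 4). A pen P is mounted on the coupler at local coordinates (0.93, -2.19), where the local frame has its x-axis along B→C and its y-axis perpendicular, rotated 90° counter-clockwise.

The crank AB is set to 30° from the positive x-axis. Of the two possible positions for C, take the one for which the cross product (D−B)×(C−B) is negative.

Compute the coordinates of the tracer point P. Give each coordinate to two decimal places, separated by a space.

1.78 -0.74

A=(0,0), D=(9.00,0)
B = A + 3.00·(cos30°, sin30°) = (2.5981, 1.5000)
|BD| = 6.5753
circle(B,8.00) ∩ circle(D,4.00): a=6.9377, h=3.9836
  candidates: C₊=(10.2616,3.7958) cross=26.193; C₋=(8.4441,-3.9612) cross=-26.193
  mode - wants cross < 0 → take C=(8.4441,-3.9612) (cross=-26.193)
ex = (C−B)/|BC| = (0.7307,-0.6826); ey = (0.6826,0.7307)
P = B + 0.93·ex + -2.19·ey = (1.7827,-0.7352)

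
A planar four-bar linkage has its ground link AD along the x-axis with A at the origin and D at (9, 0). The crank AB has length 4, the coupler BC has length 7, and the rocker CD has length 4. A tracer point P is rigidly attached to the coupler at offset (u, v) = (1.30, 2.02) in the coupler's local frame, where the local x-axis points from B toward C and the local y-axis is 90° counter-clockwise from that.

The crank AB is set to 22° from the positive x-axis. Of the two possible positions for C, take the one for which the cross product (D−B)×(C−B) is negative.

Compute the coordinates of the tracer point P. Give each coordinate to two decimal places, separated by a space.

A=(0,0), D=(9.00,0)
B = A + 4.00·(cos22°, sin22°) = (3.7087, 1.4984)
|BD| = 5.4993
circle(B,7.00) ∩ circle(D,4.00): a=5.7500, h=3.9921
  candidates: C₊=(10.3290,3.7728) cross=21.954; C₋=(8.1535,-3.9094) cross=-21.954
  mode - wants cross < 0 → take C=(8.1535,-3.9094) (cross=-21.954)
ex = (C−B)/|BC| = (0.6350,-0.7725); ey = (0.7725,0.6350)
P = B + 1.30·ex + 2.02·ey = (6.0947,1.7767)

6.09 1.78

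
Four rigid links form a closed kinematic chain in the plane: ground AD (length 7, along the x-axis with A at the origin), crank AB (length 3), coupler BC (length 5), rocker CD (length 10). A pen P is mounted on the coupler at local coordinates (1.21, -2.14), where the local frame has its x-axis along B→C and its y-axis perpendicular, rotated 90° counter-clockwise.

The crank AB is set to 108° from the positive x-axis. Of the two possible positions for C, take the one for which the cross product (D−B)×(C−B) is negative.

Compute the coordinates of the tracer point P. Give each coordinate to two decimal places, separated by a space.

-3.37 2.56

A=(0,0), D=(7.00,0)
B = A + 3.00·(cos108°, sin108°) = (-0.9271, 2.8532)
|BD| = 8.4249
circle(B,5.00) ∩ circle(D,10.00): a=-0.2387, h=4.9943
  candidates: C₊=(0.5398,7.6332) cross=42.076; C₋=(-2.8430,-1.7652) cross=-42.076
  mode - wants cross < 0 → take C=(-2.8430,-1.7652) (cross=-42.076)
ex = (C−B)/|BC| = (-0.3832,-0.9237); ey = (0.9237,-0.3832)
P = B + 1.21·ex + -2.14·ey = (-3.3674,2.5555)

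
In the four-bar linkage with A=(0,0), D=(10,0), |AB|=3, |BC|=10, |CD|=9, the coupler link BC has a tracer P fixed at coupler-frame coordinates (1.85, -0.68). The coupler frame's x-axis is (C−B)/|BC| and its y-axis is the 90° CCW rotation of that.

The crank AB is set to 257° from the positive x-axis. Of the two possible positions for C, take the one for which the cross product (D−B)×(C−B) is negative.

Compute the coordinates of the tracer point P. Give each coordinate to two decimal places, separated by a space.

A=(0,0), D=(10.00,0)
B = A + 3.00·(cos257°, sin257°) = (-0.6749, -2.9231)
|BD| = 11.0678
circle(B,10.00) ∩ circle(D,9.00): a=6.3923, h=7.6902
  candidates: C₊=(3.4594,6.1823) cross=85.114; C₋=(7.5215,-8.6520) cross=-85.114
  mode - wants cross < 0 → take C=(7.5215,-8.6520) (cross=-85.114)
ex = (C−B)/|BC| = (0.8196,-0.5729); ey = (0.5729,0.8196)
P = B + 1.85·ex + -0.68·ey = (0.4519,-4.5403)

0.45 -4.54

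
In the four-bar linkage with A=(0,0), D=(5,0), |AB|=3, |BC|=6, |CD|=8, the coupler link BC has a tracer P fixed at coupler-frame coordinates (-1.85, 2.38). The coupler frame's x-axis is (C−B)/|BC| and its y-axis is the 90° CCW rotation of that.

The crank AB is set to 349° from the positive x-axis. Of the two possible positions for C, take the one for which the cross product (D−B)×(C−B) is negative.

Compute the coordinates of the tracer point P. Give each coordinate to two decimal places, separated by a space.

5.88 -1.25

A=(0,0), D=(5.00,0)
B = A + 3.00·(cos349°, sin349°) = (2.9449, -0.5724)
|BD| = 2.1334
circle(B,6.00) ∩ circle(D,8.00): a=-5.4958, h=2.4076
  candidates: C₊=(-2.9954,0.2722) cross=5.136; C₋=(-1.7033,-4.3664) cross=-5.136
  mode - wants cross < 0 → take C=(-1.7033,-4.3664) (cross=-5.136)
ex = (C−B)/|BC| = (-0.7747,-0.6323); ey = (0.6323,-0.7747)
P = B + -1.85·ex + 2.38·ey = (5.8830,-1.2464)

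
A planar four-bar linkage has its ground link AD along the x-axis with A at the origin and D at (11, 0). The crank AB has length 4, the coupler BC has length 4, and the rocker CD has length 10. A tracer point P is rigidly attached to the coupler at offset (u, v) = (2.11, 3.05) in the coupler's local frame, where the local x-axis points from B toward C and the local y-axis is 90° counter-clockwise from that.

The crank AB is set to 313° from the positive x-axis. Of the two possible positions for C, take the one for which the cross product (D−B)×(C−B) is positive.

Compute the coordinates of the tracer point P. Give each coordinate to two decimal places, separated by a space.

A=(0,0), D=(11.00,0)
B = A + 4.00·(cos313°, sin313°) = (2.7280, -2.9254)
|BD| = 8.7741
circle(B,4.00) ∩ circle(D,10.00): a=-0.3998, h=3.9800
  candidates: C₊=(1.0241,0.6935) cross=34.920; C₋=(3.6781,-6.8110) cross=-34.920
  mode + wants cross > 0 → take C=(1.0241,0.6935) (cross=34.920)
ex = (C−B)/|BC| = (-0.4260,0.9047); ey = (-0.9047,-0.4260)
P = B + 2.11·ex + 3.05·ey = (-0.9303,-2.3157)

-0.93 -2.32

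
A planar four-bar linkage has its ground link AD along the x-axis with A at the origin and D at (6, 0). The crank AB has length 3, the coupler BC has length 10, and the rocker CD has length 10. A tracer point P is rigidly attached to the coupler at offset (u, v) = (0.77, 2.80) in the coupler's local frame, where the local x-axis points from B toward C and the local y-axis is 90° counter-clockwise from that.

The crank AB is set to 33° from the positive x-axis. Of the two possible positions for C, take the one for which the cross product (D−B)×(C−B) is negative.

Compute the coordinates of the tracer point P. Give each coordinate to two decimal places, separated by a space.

A=(0,0), D=(6.00,0)
B = A + 3.00·(cos33°, sin33°) = (2.5160, 1.6339)
|BD| = 3.8481
circle(B,10.00) ∩ circle(D,10.00): a=1.9240, h=9.8132
  candidates: C₊=(8.4247,9.7016) cross=37.762; C₋=(0.0913,-8.0677) cross=-37.762
  mode - wants cross < 0 → take C=(0.0913,-8.0677) (cross=-37.762)
ex = (C−B)/|BC| = (-0.2425,-0.9702); ey = (0.9702,-0.2425)
P = B + 0.77·ex + 2.80·ey = (5.0458,0.2080)

5.05 0.21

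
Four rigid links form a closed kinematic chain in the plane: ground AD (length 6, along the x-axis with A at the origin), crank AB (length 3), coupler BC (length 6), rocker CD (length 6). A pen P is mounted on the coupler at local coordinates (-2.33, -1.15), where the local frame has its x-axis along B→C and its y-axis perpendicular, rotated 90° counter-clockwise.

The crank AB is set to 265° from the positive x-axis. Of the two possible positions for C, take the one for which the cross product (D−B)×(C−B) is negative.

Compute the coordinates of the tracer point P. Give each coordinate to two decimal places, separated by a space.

A=(0,0), D=(6.00,0)
B = A + 3.00·(cos265°, sin265°) = (-0.2615, -2.9886)
|BD| = 6.9381
circle(B,6.00) ∩ circle(D,6.00): a=3.4691, h=4.8955
  candidates: C₊=(0.7606,2.9237) cross=33.965; C₋=(4.9780,-5.9123) cross=-33.965
  mode - wants cross < 0 → take C=(4.9780,-5.9123) (cross=-33.965)
ex = (C−B)/|BC| = (0.8732,-0.4873); ey = (0.4873,0.8732)
P = B + -2.33·ex + -1.15·ey = (-2.8565,-2.8574)

-2.86 -2.86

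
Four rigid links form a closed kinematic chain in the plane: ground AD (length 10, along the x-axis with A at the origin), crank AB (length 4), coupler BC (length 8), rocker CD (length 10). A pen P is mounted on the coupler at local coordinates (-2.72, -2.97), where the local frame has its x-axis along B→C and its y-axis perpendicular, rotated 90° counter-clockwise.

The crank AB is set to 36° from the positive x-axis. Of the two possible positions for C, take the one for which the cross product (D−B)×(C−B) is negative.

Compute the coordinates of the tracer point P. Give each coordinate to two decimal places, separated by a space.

A=(0,0), D=(10.00,0)
B = A + 4.00·(cos36°, sin36°) = (3.2361, 2.3511)
|BD| = 7.1609
circle(B,8.00) ∩ circle(D,10.00): a=1.0668, h=7.9286
  candidates: C₊=(6.8469,9.4899) cross=56.776; C₋=(1.6406,-5.4881) cross=-56.776
  mode - wants cross < 0 → take C=(1.6406,-5.4881) (cross=-56.776)
ex = (C−B)/|BC| = (-0.1994,-0.9799); ey = (0.9799,-0.1994)
P = B + -2.72·ex + -2.97·ey = (0.8682,5.6088)

0.87 5.61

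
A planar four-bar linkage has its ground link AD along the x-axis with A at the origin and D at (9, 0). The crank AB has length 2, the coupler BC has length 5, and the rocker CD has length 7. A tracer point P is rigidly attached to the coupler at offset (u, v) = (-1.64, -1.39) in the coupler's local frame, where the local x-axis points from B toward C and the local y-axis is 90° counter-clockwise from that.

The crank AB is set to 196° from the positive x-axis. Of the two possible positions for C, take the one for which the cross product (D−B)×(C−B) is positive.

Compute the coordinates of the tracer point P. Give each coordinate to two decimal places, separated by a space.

-2.58 -2.60

A=(0,0), D=(9.00,0)
B = A + 2.00·(cos196°, sin196°) = (-1.9225, -0.5513)
|BD| = 10.9364
circle(B,5.00) ∩ circle(D,7.00): a=4.3710, h=2.4279
  candidates: C₊=(2.3205,2.0939) cross=26.553; C₋=(2.5653,-2.7558) cross=-26.553
  mode + wants cross > 0 → take C=(2.3205,2.0939) (cross=26.553)
ex = (C−B)/|BC| = (0.8486,0.5290); ey = (-0.5290,0.8486)
P = B + -1.64·ex + -1.39·ey = (-2.5789,-2.5984)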